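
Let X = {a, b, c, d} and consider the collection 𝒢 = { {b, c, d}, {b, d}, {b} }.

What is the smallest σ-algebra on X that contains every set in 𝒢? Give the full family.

Begin from { ∅, {b}, {b, d}, {b, c, d}, X } (that is, 𝒢 plus ∅ and X).
Round 1 (3 new):
  {a}  = ᶜ of {b, c, d}
  {a, c}  = ᶜ of {b, d}
  {a, c, d}  = ᶜ of {b}
  — 8 sets.
Round 2: 3 new —
  {a, b}  = {b} ∪ {a}
  {a, b, c}  = {b} ∪ {a, c}
  {a, b, d}  = {b, d} ∪ {a}
  — 11 sets.
Round 3. New:
  {c}  = ᶜ of {a, b, d}
  {d}  = ᶜ of {a, b, c}
  {c, d}  = ᶜ of {a, b}
  — 14 sets.
Round 4 adds 2:
  {a, d}  = {d} ∪ {a}
  {b, c}  = {c} ∪ {b}
  — 16 sets.
Round 5: closed — nothing new.

Therefore σ(𝒢) = { ∅, {a}, {b}, {c}, {d}, {a, b}, {a, c}, {a, d}, {b, c}, {b, d}, {c, d}, {a, b, c}, {a, b, d}, {a, c, d}, {b, c, d}, X } (|σ(𝒢)| = 16).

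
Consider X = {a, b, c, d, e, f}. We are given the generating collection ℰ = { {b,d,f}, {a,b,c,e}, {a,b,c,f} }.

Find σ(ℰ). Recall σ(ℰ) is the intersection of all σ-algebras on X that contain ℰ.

Initial family (5 sets): { ∅, {b,d,f}, {a,b,c,e}, {a,b,c,f}, X }.
Pass 1. New:
  {d,e}  = X∖{a,b,c,f}
  {d,f}  = X∖{a,b,c,e}
  {a,c,e}  = X∖{b,d,f}
  {a,b,c,d,f}  = {b,d,f} ∪ {a,b,c,f}
  {a,b,c,e,f}  = {a,b,c,e} ∪ {a,b,c,f}
Pass 2 (7 new):
  {d}  = X∖{a,b,c,e,f}
  {e}  = X∖{a,b,c,d,f}
  {d,e,f}  = {d,e} ∪ {d,f}
  {a,c,d,e}  = {a,c,e} ∪ {d,e}
  {b,d,e,f}  = {b,d,f} ∪ {d,e}
  {a,b,c,d,e}  = {d,e} ∪ {a,b,c,e}
  {a,c,d,e,f}  = {a,c,e} ∪ {d,f}
Pass 3 (5 new):
  {b}  = X∖{a,c,d,e,f}
  {f}  = X∖{a,b,c,d,e}
  {a,c}  = X∖{b,d,e,f}
  {b,f}  = X∖{a,c,d,e}
  {a,b,c}  = X∖{d,e,f}
Pass 4: 10 new —
  {b,d}  = {b} ∪ {d}
  {b,e}  = {b} ∪ {e}
  {e,f}  = {f} ∪ {e}
  {a,c,d}  = {a,c} ∪ {d}
  {a,c,f}  = {f} ∪ {a,c}
  {b,d,e}  = {b} ∪ {d,e}
  {b,e,f}  = {b,f} ∪ {e}
  {a,b,c,d}  = {a,b,c} ∪ {d}
  {a,c,d,f}  = {a,c} ∪ {d,f}
  {a,c,e,f}  = {a,c,e} ∪ {f}
Pass 5 adds nothing — fixpoint reached.

Hence σ(ℰ) has 32 members: { ∅, {b}, {d}, {e}, {f}, {a,c}, {b,d}, {b,e}, {b,f}, {d,e}, {d,f}, {e,f}, {a,b,c}, {a,c,d}, {a,c,e}, {a,c,f}, {b,d,e}, {b,d,f}, {b,e,f}, {d,e,f}, {a,b,c,d}, {a,b,c,e}, {a,b,c,f}, {a,c,d,e}, {a,c,d,f}, {a,c,e,f}, {b,d,e,f}, {a,b,c,d,e}, {a,b,c,d,f}, {a,b,c,e,f}, {a,c,d,e,f}, X }.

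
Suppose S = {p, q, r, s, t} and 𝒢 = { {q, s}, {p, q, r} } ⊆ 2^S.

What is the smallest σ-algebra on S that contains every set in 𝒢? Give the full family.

σ(𝒢) (16 sets): { ∅, {q}, {s}, {t}, {p, r}, {q, s}, {q, t}, {s, t}, {p, q, r}, {p, r, s}, {p, r, t}, {q, s, t}, {p, q, r, s}, {p, q, r, t}, {p, r, s, t}, S }

Working:
Take S₀ = 𝒢 ∪ {∅, S} = { ∅, {q, s}, {p, q, r}, S }.
Pass 1. New:
  {s, t}  = S∖{p, q, r}
  {p, r, t}  = S∖{q, s}
  {p, q, r, s}  = {p, q, r} ∪ {q, s}
Pass 2 (4 new):
  {t}  = S∖{p, q, r, s}
  {q, s, t}  = {s, t} ∪ {q, s}
  {p, q, r, t}  = {p, q, r} ∪ {p, r, t}
  {p, r, s, t}  = {s, t} ∪ {p, r, t}
Pass 3: 3 new —
  {q}  = S∖{p, r, s, t}
  {s}  = S∖{p, q, r, t}
  {p, r}  = S∖{q, s, t}
Pass 4 adds 2:
  {q, t}  = {q} ∪ {t}
  {p, r, s}  = {p, r} ∪ {s}
After Pass 5 the family is unchanged; done.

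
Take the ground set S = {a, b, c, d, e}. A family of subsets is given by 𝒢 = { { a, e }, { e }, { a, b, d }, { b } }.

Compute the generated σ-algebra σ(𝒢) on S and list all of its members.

Answer: σ(𝒢) = { {  }, { a }, { b }, { c }, { d }, { e }, { a, b }, { a, c }, { a, d }, { a, e }, { b, c }, { b, d }, { b, e }, { c, d }, { c, e }, { d, e }, { a, b, c }, { a, b, d }, { a, b, e }, { a, c, d }, { a, c, e }, { a, d, e }, { b, c, d }, { b, c, e }, { b, d, e }, { c, d, e }, { a, b, c, d }, { a, b, c, e }, { a, b, d, e }, { a, c, d, e }, { b, c, d, e }, S }

Working:
Take S₀ = 𝒢 ∪ {∅, S} = { {  }, { b }, { e }, { a, e }, { a, b, d }, S }.
Pass 1 (7 new):
  { b, e }  = { b } ∪ { e }
  { c, e }  = ᶜ of { a, b, d }
  { a, b, e }  = { a, e } ∪ { b }
  { b, c, d }  = ᶜ of { a, e }
  { a, b, c, d }  = ᶜ of { e }
  { a, b, d, e }  = { a, e } ∪ { a, b, d }
  { a, c, d, e }  = ᶜ of { b }
  — 13 sets.
Pass 2: +7 →
  { c }  = ᶜ of { a, b, d, e }
  { c, d }  = ᶜ of { a, b, e }
  { a, c, d }  = ᶜ of { b, e }
  { a, c, e }  = { a, e } ∪ { c, e }
  { b, c, e }  = { b, e } ∪ { c, e }
  { a, b, c, e }  = { a, b, e } ∪ { c, e }
  { b, c, d, e }  = { b, e } ∪ { b, c, d }
  — 20 sets.
Pass 3 (6 new):
  { a }  = ᶜ of { b, c, d, e }
  { d }  = ᶜ of { a, b, c, e }
  { a, d }  = ᶜ of { b, c, e }
  { b, c }  = { b } ∪ { c }
  { b, d }  = ᶜ of { a, c, e }
  { c, d, e }  = { c, d } ∪ { c, e }
  — 26 sets.
Pass 4 adds 6:
  { a, b }  = ᶜ of { c, d, e }
  { a, c }  = { c } ∪ { a }
  { d, e }  = { e } ∪ { d }
  { a, b, c }  = { b, c } ∪ { a }
  { a, d, e }  = ᶜ of { b, c }
  { b, d, e }  = { b, e } ∪ { d }
  — 32 sets.
Pass 5: stable.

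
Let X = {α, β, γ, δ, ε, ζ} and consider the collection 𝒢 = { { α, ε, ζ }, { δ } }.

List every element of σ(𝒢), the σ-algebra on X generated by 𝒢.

Seed the family with 𝒢 together with ∅ and X: { ∅, { δ }, { α, ε, ζ }, X }.
Round 1 adds 3:
  { β, γ, δ }  = { α, ε, ζ }ᶜ
  { α, δ, ε, ζ }  = { α, ε, ζ } ∪ { δ }
  { α, β, γ, ε, ζ }  = { δ }ᶜ
Round 2. New:
  { β, γ }  = { α, δ, ε, ζ }ᶜ
After Round 3 the family is unchanged; done.

Hence σ(𝒢) has 8 members: { ∅, { δ }, { β, γ }, { α, ε, ζ }, { β, γ, δ }, { α, δ, ε, ζ }, { α, β, γ, ε, ζ }, X }.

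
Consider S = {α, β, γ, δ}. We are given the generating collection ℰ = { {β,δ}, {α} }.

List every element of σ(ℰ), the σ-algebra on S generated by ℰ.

Answer: σ(ℰ) = { ∅, {α}, {γ}, {α,γ}, {β,δ}, {α,β,δ}, {β,γ,δ}, S }

Derivation:
Start: ℰ ∪ {∅, S} = { ∅, {α}, {β,δ}, S }.
Pass 1 (3 new):
  {α,γ}  = {β,δ}ᶜ
  {α,β,δ}  = {β,δ} ∪ {α}
  {β,γ,δ}  = {α}ᶜ
  (now 7)
Pass 2. New:
  {γ}  = {α,β,δ}ᶜ
  (now 8)
Pass 3: stable.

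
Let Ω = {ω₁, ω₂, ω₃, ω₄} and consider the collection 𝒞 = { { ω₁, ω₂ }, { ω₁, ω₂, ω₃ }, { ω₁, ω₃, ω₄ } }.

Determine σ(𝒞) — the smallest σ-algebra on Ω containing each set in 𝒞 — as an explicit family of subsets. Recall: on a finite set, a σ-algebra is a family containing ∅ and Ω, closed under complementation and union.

Take S₀ = 𝒞 ∪ {∅, Ω} = { {}, { ω₁, ω₂ }, { ω₁, ω₂, ω₃ }, { ω₁, ω₃, ω₄ }, Ω }.
Iteration 1: +3 →
  { ω₂ }  = ᶜ of { ω₁, ω₃, ω₄ }
  { ω₄ }  = ᶜ of { ω₁, ω₂, ω₃ }
  { ω₃, ω₄ }  = ᶜ of { ω₁, ω₂ }
  — 8 sets.
Iteration 2 adds 3:
  { ω₂, ω₄ }  = { ω₄ } ∪ { ω₂ }
  { ω₁, ω₂, ω₄ }  = { ω₄ } ∪ { ω₁, ω₂ }
  { ω₂, ω₃, ω₄ }  = { ω₂ } ∪ { ω₃, ω₄ }
  — 11 sets.
Iteration 3: +3 →
  { ω₁ }  = ᶜ of { ω₂, ω₃, ω₄ }
  { ω₃ }  = ᶜ of { ω₁, ω₂, ω₄ }
  { ω₁, ω₃ }  = ᶜ of { ω₂, ω₄ }
  — 14 sets.
Iteration 4 (2 new):
  { ω₁, ω₄ }  = { ω₄ } ∪ { ω₁ }
  { ω₂, ω₃ }  = { ω₃ } ∪ { ω₂ }
  — 16 sets.
Iteration 5: stable.

Hence σ(𝒞) has 16 members: { {}, { ω₁ }, { ω₂ }, { ω₃ }, { ω₄ }, { ω₁, ω₂ }, { ω₁, ω₃ }, { ω₁, ω₄ }, { ω₂, ω₃ }, { ω₂, ω₄ }, { ω₃, ω₄ }, { ω₁, ω₂, ω₃ }, { ω₁, ω₂, ω₄ }, { ω₁, ω₃, ω₄ }, { ω₂, ω₃, ω₄ }, Ω }.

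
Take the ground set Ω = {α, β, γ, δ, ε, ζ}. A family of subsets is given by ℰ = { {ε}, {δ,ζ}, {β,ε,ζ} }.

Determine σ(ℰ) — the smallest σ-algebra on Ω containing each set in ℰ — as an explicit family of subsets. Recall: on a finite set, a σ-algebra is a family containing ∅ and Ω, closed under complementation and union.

σ(ℰ) = { {}, {β}, {δ}, {ε}, {ζ}, {α,γ}, {β,δ}, {β,ε}, {β,ζ}, {δ,ε}, {δ,ζ}, {ε,ζ}, {α,β,γ}, {α,γ,δ}, {α,γ,ε}, {α,γ,ζ}, {β,δ,ε}, {β,δ,ζ}, {β,ε,ζ}, {δ,ε,ζ}, {α,β,γ,δ}, {α,β,γ,ε}, {α,β,γ,ζ}, {α,γ,δ,ε}, {α,γ,δ,ζ}, {α,γ,ε,ζ}, {β,δ,ε,ζ}, {α,β,γ,δ,ε}, {α,β,γ,δ,ζ}, {α,β,γ,ε,ζ}, {α,γ,δ,ε,ζ}, Ω }

Check:
Begin from { {}, {ε}, {δ,ζ}, {β,ε,ζ}, Ω } (that is, ℰ plus ∅ and Ω).
Iteration 1: 5 new —
  {α,γ,δ}  = complement {β,ε,ζ}
  {δ,ε,ζ}  = {δ,ζ} ∪ {ε}
  {α,β,γ,ε}  = complement {δ,ζ}
  {β,δ,ε,ζ}  = {β,ε,ζ} ∪ {δ,ζ}
  {α,β,γ,δ,ζ}  = complement {ε}
  [10 total]
Iteration 2: +7 →
  {α,γ}  = complement {β,δ,ε,ζ}
  {α,β,γ}  = complement {δ,ε,ζ}
  {α,γ,δ,ε}  = {ε} ∪ {α,γ,δ}
  {α,γ,δ,ζ}  = {α,γ,δ} ∪ {δ,ζ}
  {α,β,γ,δ,ε}  = {α,γ,δ} ∪ {α,β,γ,ε}
  {α,β,γ,ε,ζ}  = {β,ε,ζ} ∪ {α,β,γ,ε}
  {α,γ,δ,ε,ζ}  = {α,γ,δ} ∪ {δ,ε,ζ}
  [17 total]
Iteration 3 adds 7:
  {β}  = complement {α,γ,δ,ε,ζ}
  {δ}  = complement {α,β,γ,ε,ζ}
  {ζ}  = complement {α,β,γ,δ,ε}
  {β,ε}  = complement {α,γ,δ,ζ}
  {β,ζ}  = complement {α,γ,δ,ε}
  {α,γ,ε}  = {α,γ} ∪ {ε}
  {α,β,γ,δ}  = {α,γ,δ} ∪ {α,β,γ}
  [24 total]
Iteration 4: 8 new —
  {β,δ}  = {β} ∪ {δ}
  {δ,ε}  = {ε} ∪ {δ}
  {ε,ζ}  = complement {α,β,γ,δ}
  {α,γ,ζ}  = {ζ} ∪ {α,γ}
  {β,δ,ε}  = {β,ε} ∪ {δ}
  {β,δ,ζ}  = complement {α,γ,ε}
  {α,β,γ,ζ}  = {α,β,γ} ∪ {β,ζ}
  {α,γ,ε,ζ}  = {α,γ,ε} ∪ {ζ}
  [32 total]
Iteration 5: already closed under ᶜ and ∪.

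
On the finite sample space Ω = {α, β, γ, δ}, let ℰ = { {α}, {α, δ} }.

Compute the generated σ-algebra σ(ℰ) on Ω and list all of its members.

σ(ℰ) = { {}, {α}, {δ}, {α, δ}, {β, γ}, {α, β, γ}, {β, γ, δ}, Ω }

Derivation:
Begin from { {}, {α}, {α, δ}, Ω } (that is, ℰ plus ∅ and Ω).
Iteration 1: +2 →
  {β, γ}  = {α, δ}ᶜ
  {β, γ, δ}  = {α}ᶜ
  |family| = 6
Iteration 2 (1 new):
  {α, β, γ}  = {β, γ} ∪ {α}
  |family| = 7
Iteration 3 adds 1:
  {δ}  = {α, β, γ}ᶜ
  |family| = 8
Iteration 4: closed — nothing new.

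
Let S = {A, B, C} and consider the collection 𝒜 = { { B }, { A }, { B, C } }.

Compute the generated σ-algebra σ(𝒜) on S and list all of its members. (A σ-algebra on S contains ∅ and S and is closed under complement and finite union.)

|σ(𝒜)| = 8.  σ(𝒜) = { {  }, { A }, { B }, { C }, { A, B }, { A, C }, { B, C }, S }

Working:
Begin from { {  }, { A }, { B }, { B, C }, S } (that is, 𝒜 plus ∅ and S).
Step 1: +2 →
  { A, B }  = { B } ∪ { A }
  { A, C }  = complement { B }
  (now 7)
Step 2 (1 new):
  { C }  = complement { A, B }
  (now 8)
Step 3: no new sets; the family is a σ-algebra.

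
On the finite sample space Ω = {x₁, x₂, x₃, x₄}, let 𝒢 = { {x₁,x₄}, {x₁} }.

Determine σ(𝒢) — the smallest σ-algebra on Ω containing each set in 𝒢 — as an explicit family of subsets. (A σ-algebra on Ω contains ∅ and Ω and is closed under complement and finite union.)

σ(𝒢) (8 sets): { {}, {x₁}, {x₄}, {x₁,x₄}, {x₂,x₃}, {x₁,x₂,x₃}, {x₂,x₃,x₄}, Ω }

Working:
Initial family (4 sets): { {}, {x₁}, {x₁,x₄}, Ω }.
Iteration 1. New:
  {x₂,x₃}  = Ω∖{x₁,x₄}
  {x₂,x₃,x₄}  = Ω∖{x₁}
  (now 6)
Iteration 2: 1 new —
  {x₁,x₂,x₃}  = {x₂,x₃} ∪ {x₁}
  (now 7)
Iteration 3 (1 new):
  {x₄}  = Ω∖{x₁,x₂,x₃}
  (now 8)
Iteration 4: closed — nothing new.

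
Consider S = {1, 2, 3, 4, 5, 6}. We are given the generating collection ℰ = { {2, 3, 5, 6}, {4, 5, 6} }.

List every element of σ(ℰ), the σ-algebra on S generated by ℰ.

σ(ℰ) (16 sets): { {}, {1}, {4}, {1, 4}, {2, 3}, {5, 6}, {1, 2, 3}, {1, 5, 6}, {2, 3, 4}, {4, 5, 6}, {1, 2, 3, 4}, {1, 4, 5, 6}, {2, 3, 5, 6}, {1, 2, 3, 5, 6}, {2, 3, 4, 5, 6}, S }

Check:
Take S₀ = ℰ ∪ {∅, S} = { {}, {4, 5, 6}, {2, 3, 5, 6}, S }.
Iteration 1: 3 new —
  {1, 4}  = complement {2, 3, 5, 6}
  {1, 2, 3}  = complement {4, 5, 6}
  {2, 3, 4, 5, 6}  = {2, 3, 5, 6} ∪ {4, 5, 6}
  [7 total]
Iteration 2 (4 new):
  {1}  = complement {2, 3, 4, 5, 6}
  {1, 2, 3, 4}  = {1, 2, 3} ∪ {1, 4}
  {1, 4, 5, 6}  = {1, 4} ∪ {4, 5, 6}
  {1, 2, 3, 5, 6}  = {1, 2, 3} ∪ {2, 3, 5, 6}
  [11 total]
Iteration 3 adds 3:
  {4}  = complement {1, 2, 3, 5, 6}
  {2, 3}  = complement {1, 4, 5, 6}
  {5, 6}  = complement {1, 2, 3, 4}
  [14 total]
Iteration 4. New:
  {1, 5, 6}  = {5, 6} ∪ {1}
  {2, 3, 4}  = {2, 3} ∪ {4}
  [16 total]
Iteration 5 adds nothing — fixpoint reached.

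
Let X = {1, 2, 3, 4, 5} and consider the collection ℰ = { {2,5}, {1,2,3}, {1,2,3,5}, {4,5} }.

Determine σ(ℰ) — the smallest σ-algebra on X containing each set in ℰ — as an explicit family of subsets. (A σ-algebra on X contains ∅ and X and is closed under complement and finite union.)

|σ(ℰ)| = 16.  σ(ℰ) = { {}, {2}, {4}, {5}, {1,3}, {2,4}, {2,5}, {4,5}, {1,2,3}, {1,3,4}, {1,3,5}, {2,4,5}, {1,2,3,4}, {1,2,3,5}, {1,3,4,5}, X }

Trace:
Begin from { {}, {2,5}, {4,5}, {1,2,3}, {1,2,3,5}, X } (that is, ℰ plus ∅ and X).
Step 1: +3 →
  {4}  = complement {1,2,3,5}
  {1,3,4}  = complement {2,5}
  {2,4,5}  = {4,5} ∪ {2,5}
  — 9 sets.
Step 2. New:
  {1,3}  = complement {2,4,5}
  {1,2,3,4}  = {1,2,3} ∪ {1,3,4}
  {1,3,4,5}  = {4,5} ∪ {1,3,4}
  — 12 sets.
Step 3. New:
  {2}  = complement {1,3,4,5}
  {5}  = complement {1,2,3,4}
  — 14 sets.
Step 4 (2 new):
  {2,4}  = {4} ∪ {2}
  {1,3,5}  = {1,3} ∪ {5}
  — 16 sets.
Step 5 adds nothing — fixpoint reached.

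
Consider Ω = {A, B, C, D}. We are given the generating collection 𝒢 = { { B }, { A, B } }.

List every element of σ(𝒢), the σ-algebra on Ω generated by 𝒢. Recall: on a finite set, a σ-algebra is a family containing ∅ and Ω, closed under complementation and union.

Initial family (4 sets): { {  }, { B }, { A, B }, Ω }.
Round 1 adds 2:
  { C, D }  = { A, B }ᶜ
  { A, C, D }  = { B }ᶜ
  [6 total]
Round 2 adds 1:
  { B, C, D }  = { C, D } ∪ { B }
  [7 total]
Round 3 (1 new):
  { A }  = { B, C, D }ᶜ
  [8 total]
Round 4: already closed under ᶜ and ∪.

σ(𝒢) = { {  }, { A }, { B }, { A, B }, { C, D }, { A, C, D }, { B, C, D }, Ω }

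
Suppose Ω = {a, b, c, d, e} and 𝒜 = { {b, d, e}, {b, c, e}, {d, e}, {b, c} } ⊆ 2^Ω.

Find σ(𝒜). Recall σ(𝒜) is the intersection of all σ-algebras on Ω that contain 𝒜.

|σ(𝒜)| = 32.  σ(𝒜) = { {}, {a}, {b}, {c}, {d}, {e}, {a, b}, {a, c}, {a, d}, {a, e}, {b, c}, {b, d}, {b, e}, {c, d}, {c, e}, {d, e}, {a, b, c}, {a, b, d}, {a, b, e}, {a, c, d}, {a, c, e}, {a, d, e}, {b, c, d}, {b, c, e}, {b, d, e}, {c, d, e}, {a, b, c, d}, {a, b, c, e}, {a, b, d, e}, {a, c, d, e}, {b, c, d, e}, Ω }

Trace:
Take S₀ = 𝒜 ∪ {∅, Ω} = { {}, {b, c}, {d, e}, {b, c, e}, {b, d, e}, Ω }.
Pass 1: +5 →
  {a, c}  = complement {b, d, e}
  {a, d}  = complement {b, c, e}
  {a, b, c}  = complement {d, e}
  {a, d, e}  = complement {b, c}
  {b, c, d, e}  = {d, e} ∪ {b, c, e}
  — 11 sets.
Pass 2: 6 new —
  {a}  = complement {b, c, d, e}
  {a, c, d}  = {a, d} ∪ {a, c}
  {a, b, c, d}  = {a, b, c} ∪ {a, d}
  {a, b, c, e}  = {a, b, c} ∪ {b, c, e}
  {a, b, d, e}  = {a, d, e} ∪ {b, d, e}
  {a, c, d, e}  = {a, d, e} ∪ {a, c}
  — 17 sets.
Pass 3: +5 →
  {b}  = complement {a, c, d, e}
  {c}  = complement {a, b, d, e}
  {d}  = complement {a, b, c, e}
  {e}  = complement {a, b, c, d}
  {b, e}  = complement {a, c, d}
  — 22 sets.
Pass 4: +10 →
  {a, b}  = {b} ∪ {a}
  {a, e}  = {e} ∪ {a}
  {b, d}  = {b} ∪ {d}
  {c, d}  = {c} ∪ {d}
  {c, e}  = {e} ∪ {c}
  {a, b, d}  = {b} ∪ {a, d}
  {a, b, e}  = {b, e} ∪ {a}
  {a, c, e}  = {e} ∪ {a, c}
  {b, c, d}  = {b, c} ∪ {d}
  {c, d, e}  = {d, e} ∪ {c}
  — 32 sets.
Pass 5: stable.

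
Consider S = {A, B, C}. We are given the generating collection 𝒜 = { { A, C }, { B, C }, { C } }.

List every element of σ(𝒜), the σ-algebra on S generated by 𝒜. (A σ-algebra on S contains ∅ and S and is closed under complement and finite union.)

Start: 𝒜 ∪ {∅, S} = { {  }, { C }, { A, C }, { B, C }, S }.
Step 1: 3 new —
  { A }  = S∖{ B, C }
  { B }  = S∖{ A, C }
  { A, B }  = S∖{ C }
  [8 total]
Step 2: closed — nothing new.

Therefore σ(𝒜) = { {  }, { A }, { B }, { C }, { A, B }, { A, C }, { B, C }, S } (|σ(𝒜)| = 8).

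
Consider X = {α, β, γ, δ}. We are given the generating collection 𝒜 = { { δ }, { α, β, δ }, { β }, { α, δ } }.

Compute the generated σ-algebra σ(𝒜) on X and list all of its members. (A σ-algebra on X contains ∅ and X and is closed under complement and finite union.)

σ(𝒜) = { {  }, { α }, { β }, { γ }, { δ }, { α, β }, { α, γ }, { α, δ }, { β, γ }, { β, δ }, { γ, δ }, { α, β, γ }, { α, β, δ }, { α, γ, δ }, { β, γ, δ }, X }

Check:
Start: 𝒜 ∪ {∅, X} = { {  }, { β }, { δ }, { α, δ }, { α, β, δ }, X }.
Round 1 adds 5:
  { γ }  = ᶜ of { α, β, δ }
  { β, γ }  = ᶜ of { α, δ }
  { β, δ }  = { δ } ∪ { β }
  { α, β, γ }  = ᶜ of { δ }
  { α, γ, δ }  = ᶜ of { β }
  [11 total]
Round 2 adds 3:
  { α, γ }  = ᶜ of { β, δ }
  { γ, δ }  = { γ } ∪ { δ }
  { β, γ, δ }  = { γ } ∪ { β, δ }
  [14 total]
Round 3. New:
  { α }  = ᶜ of { β, γ, δ }
  { α, β }  = ᶜ of { γ, δ }
  [16 total]
Round 4: already closed under ᶜ and ∪.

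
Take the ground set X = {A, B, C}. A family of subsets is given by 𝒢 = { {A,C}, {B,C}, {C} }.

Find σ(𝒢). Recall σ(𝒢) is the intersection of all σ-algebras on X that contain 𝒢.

|σ(𝒢)| = 8.  σ(𝒢) = { {}, {A}, {B}, {C}, {A,B}, {A,C}, {B,C}, X }

Derivation:
Take S₀ = 𝒢 ∪ {∅, X} = { {}, {C}, {A,C}, {B,C}, X }.
Pass 1 adds 3:
  {A}  = ᶜ of {B,C}
  {B}  = ᶜ of {A,C}
  {A,B}  = ᶜ of {C}
  |family| = 8
After Pass 2 the family is unchanged; done.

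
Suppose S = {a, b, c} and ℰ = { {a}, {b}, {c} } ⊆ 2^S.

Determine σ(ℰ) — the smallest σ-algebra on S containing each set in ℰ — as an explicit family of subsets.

Start: ℰ ∪ {∅, S} = { ∅, {a}, {b}, {c}, S }.
Step 1 (3 new):
  {a, b}  = ᶜ of {c}
  {a, c}  = ᶜ of {b}
  {b, c}  = ᶜ of {a}
  [8 total]
Step 2: no new sets; the family is a σ-algebra.

Therefore σ(ℰ) = { ∅, {a}, {b}, {c}, {a, b}, {a, c}, {b, c}, S } (|σ(ℰ)| = 8).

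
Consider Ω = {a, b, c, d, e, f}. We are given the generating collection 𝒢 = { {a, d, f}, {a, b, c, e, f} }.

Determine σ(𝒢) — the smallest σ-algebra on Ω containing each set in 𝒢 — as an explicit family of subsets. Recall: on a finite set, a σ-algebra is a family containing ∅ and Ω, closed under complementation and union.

Answer: σ(𝒢) = { {}, {d}, {a, f}, {a, d, f}, {b, c, e}, {b, c, d, e}, {a, b, c, e, f}, Ω }

Working:
Begin from { {}, {a, d, f}, {a, b, c, e, f}, Ω } (that is, 𝒢 plus ∅ and Ω).
Step 1: +2 →
  {d}  = complement {a, b, c, e, f}
  {b, c, e}  = complement {a, d, f}
  (now 6)
Step 2: +1 →
  {b, c, d, e}  = {b, c, e} ∪ {d}
  (now 7)
Step 3 (1 new):
  {a, f}  = complement {b, c, d, e}
  (now 8)
After Step 4 the family is unchanged; done.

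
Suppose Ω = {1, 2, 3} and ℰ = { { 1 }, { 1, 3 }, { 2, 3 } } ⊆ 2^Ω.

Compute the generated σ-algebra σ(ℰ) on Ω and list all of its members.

|σ(ℰ)| = 8.  σ(ℰ) = { {  }, { 1 }, { 2 }, { 3 }, { 1, 2 }, { 1, 3 }, { 2, 3 }, Ω }

Check:
Initial family (5 sets): { {  }, { 1 }, { 1, 3 }, { 2, 3 }, Ω }.
Step 1: 1 new —
  { 2 }  = Ω∖{ 1, 3 }
Step 2 (1 new):
  { 1, 2 }  = { 2 } ∪ { 1 }
Step 3. New:
  { 3 }  = Ω∖{ 1, 2 }
Step 4: closed — nothing new.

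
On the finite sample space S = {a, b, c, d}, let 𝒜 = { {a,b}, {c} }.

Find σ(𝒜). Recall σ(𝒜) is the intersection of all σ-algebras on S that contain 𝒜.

Initial family (4 sets): { {}, {c}, {a,b}, S }.
Iteration 1: +3 →
  {c,d}  = S∖{a,b}
  {a,b,c}  = {a,b} ∪ {c}
  {a,b,d}  = S∖{c}
  (now 7)
Iteration 2: 1 new —
  {d}  = S∖{a,b,c}
  (now 8)
Iteration 3: no new sets; the family is a σ-algebra.

|σ(𝒜)| = 8.  σ(𝒜) = { {}, {c}, {d}, {a,b}, {c,d}, {a,b,c}, {a,b,d}, S }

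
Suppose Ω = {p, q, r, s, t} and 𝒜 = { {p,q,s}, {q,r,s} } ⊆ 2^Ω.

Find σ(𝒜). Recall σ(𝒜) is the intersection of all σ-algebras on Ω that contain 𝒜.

|σ(𝒜)| = 16.  σ(𝒜) = { ∅, {p}, {r}, {t}, {p,r}, {p,t}, {q,s}, {r,t}, {p,q,s}, {p,r,t}, {q,r,s}, {q,s,t}, {p,q,r,s}, {p,q,s,t}, {q,r,s,t}, Ω }

Working:
Take S₀ = 𝒜 ∪ {∅, Ω} = { ∅, {p,q,s}, {q,r,s}, Ω }.
Pass 1: 3 new —
  {p,t}  = {q,r,s}ᶜ
  {r,t}  = {p,q,s}ᶜ
  {p,q,r,s}  = {q,r,s} ∪ {p,q,s}
  (now 7)
Pass 2. New:
  {t}  = {p,q,r,s}ᶜ
  {p,r,t}  = {p,t} ∪ {r,t}
  {p,q,s,t}  = {p,t} ∪ {p,q,s}
  {q,r,s,t}  = {q,r,s} ∪ {r,t}
  (now 11)
Pass 3: 3 new —
  {p}  = {q,r,s,t}ᶜ
  {r}  = {p,q,s,t}ᶜ
  {q,s}  = {p,r,t}ᶜ
  (now 14)
Pass 4: 2 new —
  {p,r}  = {r} ∪ {p}
  {q,s,t}  = {q,s} ∪ {t}
  (now 16)
Pass 5: no new sets; the family is a σ-algebra.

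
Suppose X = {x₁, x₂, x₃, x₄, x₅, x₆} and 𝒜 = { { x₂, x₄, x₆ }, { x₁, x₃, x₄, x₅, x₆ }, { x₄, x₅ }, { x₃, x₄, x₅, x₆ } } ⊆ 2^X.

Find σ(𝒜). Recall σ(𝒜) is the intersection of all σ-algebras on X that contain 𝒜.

Answer: σ(𝒜) = { ∅, { x₁ }, { x₂ }, { x₃ }, { x₄ }, { x₅ }, { x₆ }, { x₁, x₂ }, { x₁, x₃ }, { x₁, x₄ }, { x₁, x₅ }, { x₁, x₆ }, { x₂, x₃ }, { x₂, x₄ }, { x₂, x₅ }, { x₂, x₆ }, { x₃, x₄ }, { x₃, x₅ }, { x₃, x₆ }, { x₄, x₅ }, { x₄, x₆ }, { x₅, x₆ }, { x₁, x₂, x₃ }, { x₁, x₂, x₄ }, { x₁, x₂, x₅ }, { x₁, x₂, x₆ }, { x₁, x₃, x₄ }, { x₁, x₃, x₅ }, { x₁, x₃, x₆ }, { x₁, x₄, x₅ }, { x₁, x₄, x₆ }, { x₁, x₅, x₆ }, { x₂, x₃, x₄ }, { x₂, x₃, x₅ }, { x₂, x₃, x₆ }, { x₂, x₄, x₅ }, { x₂, x₄, x₆ }, { x₂, x₅, x₆ }, { x₃, x₄, x₅ }, { x₃, x₄, x₆ }, { x₃, x₅, x₆ }, { x₄, x₅, x₆ }, { x₁, x₂, x₃, x₄ }, { x₁, x₂, x₃, x₅ }, { x₁, x₂, x₃, x₆ }, { x₁, x₂, x₄, x₅ }, { x₁, x₂, x₄, x₆ }, { x₁, x₂, x₅, x₆ }, { x₁, x₃, x₄, x₅ }, { x₁, x₃, x₄, x₆ }, { x₁, x₃, x₅, x₆ }, { x₁, x₄, x₅, x₆ }, { x₂, x₃, x₄, x₅ }, { x₂, x₃, x₄, x₆ }, { x₂, x₃, x₅, x₆ }, { x₂, x₄, x₅, x₆ }, { x₃, x₄, x₅, x₆ }, { x₁, x₂, x₃, x₄, x₅ }, { x₁, x₂, x₃, x₄, x₆ }, { x₁, x₂, x₃, x₅, x₆ }, { x₁, x₂, x₄, x₅, x₆ }, { x₁, x₃, x₄, x₅, x₆ }, { x₂, x₃, x₄, x₅, x₆ }, X }

Derivation:
Begin from { ∅, { x₄, x₅ }, { x₂, x₄, x₆ }, { x₃, x₄, x₅, x₆ }, { x₁, x₃, x₄, x₅, x₆ }, X } (that is, 𝒜 plus ∅ and X).
Iteration 1: 6 new —
  { x₂ }  = ᶜ of { x₁, x₃, x₄, x₅, x₆ }
  { x₁, x₂ }  = ᶜ of { x₃, x₄, x₅, x₆ }
  { x₁, x₃, x₅ }  = ᶜ of { x₂, x₄, x₆ }
  { x₁, x₂, x₃, x₆ }  = ᶜ of { x₄, x₅ }
  { x₂, x₄, x₅, x₆ }  = { x₄, x₅ } ∪ { x₂, x₄, x₆ }
  { x₂, x₃, x₄, x₅, x₆ }  = { x₂, x₄, x₆ } ∪ { x₃, x₄, x₅, x₆ }
  |family| = 12
Iteration 2. New:
  { x₁ }  = ᶜ of { x₂, x₃, x₄, x₅, x₆ }
  { x₁, x₃ }  = ᶜ of { x₂, x₄, x₅, x₆ }
  { x₂, x₄, x₅ }  = { x₂ } ∪ { x₄, x₅ }
  { x₁, x₂, x₃, x₅ }  = { x₁, x₂ } ∪ { x₁, x₃, x₅ }
  { x₁, x₂, x₄, x₅ }  = { x₁, x₂ } ∪ { x₄, x₅ }
  { x₁, x₂, x₄, x₆ }  = { x₂, x₄, x₆ } ∪ { x₁, x₂ }
  { x₁, x₃, x₄, x₅ }  = { x₁, x₃, x₅ } ∪ { x₄, x₅ }
  { x₁, x₂, x₃, x₄, x₆ }  = { x₂, x₄, x₆ } ∪ { x₁, x₂, x₃, x₆ }
  { x₁, x₂, x₃, x₅, x₆ }  = { x₁, x₃, x₅ } ∪ { x₁, x₂, x₃, x₆ }
  { x₁, x₂, x₄, x₅, x₆ }  = { x₁, x₂ } ∪ { x₂, x₄, x₅, x₆ }
  |family| = 22
Iteration 3: +11 →
  { x₃ }  = ᶜ of { x₁, x₂, x₄, x₅, x₆ }
  { x₄ }  = ᶜ of { x₁, x₂, x₃, x₅, x₆ }
  { x₅ }  = ᶜ of { x₁, x₂, x₃, x₄, x₆ }
  { x₂, x₆ }  = ᶜ of { x₁, x₃, x₄, x₅ }
  { x₃, x₅ }  = ᶜ of { x₁, x₂, x₄, x₆ }
  { x₃, x₆ }  = ᶜ of { x₁, x₂, x₄, x₅ }
  { x₄, x₆ }  = ᶜ of { x₁, x₂, x₃, x₅ }
  { x₁, x₂, x₃ }  = { x₂ } ∪ { x₁, x₃ }
  { x₁, x₃, x₆ }  = ᶜ of { x₂, x₄, x₅ }
  { x₁, x₄, x₅ }  = { x₄, x₅ } ∪ { x₁ }
  { x₁, x₂, x₃, x₄, x₅ }  = { x₁, x₃, x₅ } ∪ { x₂, x₄, x₅ }
  |family| = 33
Iteration 4 (26 new):
  { x₆ }  = ᶜ of { x₁, x₂, x₃, x₄, x₅ }
  { x₁, x₄ }  = { x₁ } ∪ { x₄ }
  { x₁, x₅ }  = { x₁ } ∪ { x₅ }
  { x₂, x₃ }  = { x₂ } ∪ { x₃ }
  { x₂, x₄ }  = { x₂ } ∪ { x₄ }
  { x₂, x₅ }  = { x₂ } ∪ { x₅ }
  { x₃, x₄ }  = { x₃ } ∪ { x₄ }
  { x₁, x₂, x₄ }  = { x₁, x₂ } ∪ { x₄ }
  { x₁, x₂, x₅ }  = { x₁, x₂ } ∪ { x₅ }
  { x₁, x₂, x₆ }  = { x₁, x₂ } ∪ { x₂, x₆ }
  { x₁, x₃, x₄ }  = { x₁, x₃ } ∪ { x₄ }
  { x₁, x₄, x₆ }  = { x₁ } ∪ { x₄, x₆ }
  { x₂, x₃, x₅ }  = { x₂ } ∪ { x₃, x₅ }
  { x₂, x₃, x₆ }  = ᶜ of { x₁, x₄, x₅ }
  { x₂, x₅, x₆ }  = { x₂, x₆ } ∪ { x₅ }
  { x₃, x₄, x₅ }  = { x₄, x₅ } ∪ { x₃ }
  { x₃, x₄, x₆ }  = { x₃ } ∪ { x₄, x₆ }
  { x₃, x₅, x₆ }  = { x₅ } ∪ { x₃, x₆ }
  { x₄, x₅, x₆ }  = ᶜ of { x₁, x₂, x₃ }
  { x₁, x₂, x₃, x₄ }  = { x₁, x₂, x₃ } ∪ { x₄ }
  { x₁, x₃, x₄, x₆ }  = { x₁, x₃, x₆ } ∪ { x₄ }
  { x₁, x₃, x₅, x₆ }  = { x₁, x₃, x₆ } ∪ { x₁, x₃, x₅ }
  { x₁, x₄, x₅, x₆ }  = { x₁, x₄, x₅ } ∪ { x₄, x₆ }
  { x₂, x₃, x₄, x₅ }  = { x₃ } ∪ { x₂, x₄, x₅ }
  { x₂, x₃, x₄, x₆ }  = { x₂, x₄, x₆ } ∪ { x₃ }
  { x₂, x₃, x₅, x₆ }  = { x₂, x₆ } ∪ { x₃, x₅ }
  |family| = 59
Iteration 5 adds 5:
  { x₁, x₆ }  = ᶜ of { x₂, x₃, x₄, x₅ }
  { x₅, x₆ }  = ᶜ of { x₁, x₂, x₃, x₄ }
  { x₁, x₅, x₆ }  = { x₁, x₅ } ∪ { x₆ }
  { x₂, x₃, x₄ }  = { x₃, x₄ } ∪ { x₂ }
  { x₁, x₂, x₅, x₆ }  = ᶜ of { x₃, x₄ }
  |family| = 64
Iteration 6: already closed under ᶜ and ∪.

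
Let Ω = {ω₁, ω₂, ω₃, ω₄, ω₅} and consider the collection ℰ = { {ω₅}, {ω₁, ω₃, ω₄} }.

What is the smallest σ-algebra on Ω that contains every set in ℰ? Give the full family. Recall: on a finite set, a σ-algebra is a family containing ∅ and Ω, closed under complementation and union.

σ(ℰ) = { {}, {ω₂}, {ω₅}, {ω₂, ω₅}, {ω₁, ω₃, ω₄}, {ω₁, ω₂, ω₃, ω₄}, {ω₁, ω₃, ω₄, ω₅}, Ω }

Check:
Begin from { {}, {ω₅}, {ω₁, ω₃, ω₄}, Ω } (that is, ℰ plus ∅ and Ω).
Round 1: +3 →
  {ω₂, ω₅}  = {ω₁, ω₃, ω₄}ᶜ
  {ω₁, ω₂, ω₃, ω₄}  = {ω₅}ᶜ
  {ω₁, ω₃, ω₄, ω₅}  = {ω₁, ω₃, ω₄} ∪ {ω₅}
  |family| = 7
Round 2: +1 →
  {ω₂}  = {ω₁, ω₃, ω₄, ω₅}ᶜ
  |family| = 8
Round 3: already closed under ᶜ and ∪.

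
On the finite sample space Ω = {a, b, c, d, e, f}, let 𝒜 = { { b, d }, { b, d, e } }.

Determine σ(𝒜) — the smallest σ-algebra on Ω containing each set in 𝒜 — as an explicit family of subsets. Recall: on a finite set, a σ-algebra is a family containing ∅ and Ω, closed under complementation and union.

Initial family (4 sets): { ∅, { b, d }, { b, d, e }, Ω }.
Pass 1 adds 2:
  { a, c, f }  = ᶜ of { b, d, e }
  { a, c, e, f }  = ᶜ of { b, d }
Pass 2 adds 1:
  { a, b, c, d, f }  = { a, c, f } ∪ { b, d }
Pass 3: 1 new —
  { e }  = ᶜ of { a, b, c, d, f }
Pass 4 adds nothing — fixpoint reached.

|σ(𝒜)| = 8.  σ(𝒜) = { ∅, { e }, { b, d }, { a, c, f }, { b, d, e }, { a, c, e, f }, { a, b, c, d, f }, Ω }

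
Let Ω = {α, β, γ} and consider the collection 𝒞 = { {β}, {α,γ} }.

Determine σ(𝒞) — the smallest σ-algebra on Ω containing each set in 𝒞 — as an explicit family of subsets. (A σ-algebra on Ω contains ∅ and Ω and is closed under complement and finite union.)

Answer: σ(𝒞) = { {}, {β}, {α,γ}, Ω }

Derivation:
Begin from { {}, {β}, {α,γ}, Ω } (that is, 𝒞 plus ∅ and Ω).
Step 1 adds nothing — fixpoint reached.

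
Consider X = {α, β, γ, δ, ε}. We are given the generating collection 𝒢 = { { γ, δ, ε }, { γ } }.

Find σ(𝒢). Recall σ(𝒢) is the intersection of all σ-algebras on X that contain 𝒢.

Begin from { ∅, { γ }, { γ, δ, ε }, X } (that is, 𝒢 plus ∅ and X).
Iteration 1 adds 2:
  { α, β }  = ᶜ of { γ, δ, ε }
  { α, β, δ, ε }  = ᶜ of { γ }
  (now 6)
Iteration 2. New:
  { α, β, γ }  = { γ } ∪ { α, β }
  (now 7)
Iteration 3: +1 →
  { δ, ε }  = ᶜ of { α, β, γ }
  (now 8)
Iteration 4: stable.

Hence σ(𝒢) has 8 members: { ∅, { γ }, { α, β }, { δ, ε }, { α, β, γ }, { γ, δ, ε }, { α, β, δ, ε }, X }.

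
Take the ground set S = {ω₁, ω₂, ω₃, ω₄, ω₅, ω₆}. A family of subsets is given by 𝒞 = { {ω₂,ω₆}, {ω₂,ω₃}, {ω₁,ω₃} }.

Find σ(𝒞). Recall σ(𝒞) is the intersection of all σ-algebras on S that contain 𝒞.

σ(𝒞) = { {}, {ω₁}, {ω₂}, {ω₃}, {ω₆}, {ω₁,ω₂}, {ω₁,ω₃}, {ω₁,ω₆}, {ω₂,ω₃}, {ω₂,ω₆}, {ω₃,ω₆}, {ω₄,ω₅}, {ω₁,ω₂,ω₃}, {ω₁,ω₂,ω₆}, {ω₁,ω₃,ω₆}, {ω₁,ω₄,ω₅}, {ω₂,ω₃,ω₆}, {ω₂,ω₄,ω₅}, {ω₃,ω₄,ω₅}, {ω₄,ω₅,ω₆}, {ω₁,ω₂,ω₃,ω₆}, {ω₁,ω₂,ω₄,ω₅}, {ω₁,ω₃,ω₄,ω₅}, {ω₁,ω₄,ω₅,ω₆}, {ω₂,ω₃,ω₄,ω₅}, {ω₂,ω₄,ω₅,ω₆}, {ω₃,ω₄,ω₅,ω₆}, {ω₁,ω₂,ω₃,ω₄,ω₅}, {ω₁,ω₂,ω₄,ω₅,ω₆}, {ω₁,ω₃,ω₄,ω₅,ω₆}, {ω₂,ω₃,ω₄,ω₅,ω₆}, S }

Trace:
Initial family (5 sets): { {}, {ω₁,ω₃}, {ω₂,ω₃}, {ω₂,ω₆}, S }.
Round 1. New:
  {ω₁,ω₂,ω₃}  = {ω₂,ω₃} ∪ {ω₁,ω₃}
  {ω₂,ω₃,ω₆}  = {ω₂,ω₃} ∪ {ω₂,ω₆}
  {ω₁,ω₂,ω₃,ω₆}  = {ω₁,ω₃} ∪ {ω₂,ω₆}
  {ω₁,ω₃,ω₄,ω₅}  = S∖{ω₂,ω₆}
  {ω₁,ω₄,ω₅,ω₆}  = S∖{ω₂,ω₃}
  {ω₂,ω₄,ω₅,ω₆}  = S∖{ω₁,ω₃}
  — 11 sets.
Round 2. New:
  {ω₄,ω₅}  = S∖{ω₁,ω₂,ω₃,ω₆}
  {ω₁,ω₄,ω₅}  = S∖{ω₂,ω₃,ω₆}
  {ω₄,ω₅,ω₆}  = S∖{ω₁,ω₂,ω₃}
  {ω₁,ω₂,ω₃,ω₄,ω₅}  = {ω₁,ω₂,ω₃} ∪ {ω₁,ω₃,ω₄,ω₅}
  {ω₁,ω₂,ω₄,ω₅,ω₆}  = {ω₁,ω₄,ω₅,ω₆} ∪ {ω₂,ω₆}
  {ω₁,ω₃,ω₄,ω₅,ω₆}  = {ω₁,ω₄,ω₅,ω₆} ∪ {ω₁,ω₃,ω₄,ω₅}
  {ω₂,ω₃,ω₄,ω₅,ω₆}  = {ω₂,ω₃,ω₆} ∪ {ω₂,ω₄,ω₅,ω₆}
  — 18 sets.
Round 3 (5 new):
  {ω₁}  = S∖{ω₂,ω₃,ω₄,ω₅,ω₆}
  {ω₂}  = S∖{ω₁,ω₃,ω₄,ω₅,ω₆}
  {ω₃}  = S∖{ω₁,ω₂,ω₄,ω₅,ω₆}
  {ω₆}  = S∖{ω₁,ω₂,ω₃,ω₄,ω₅}
  {ω₂,ω₃,ω₄,ω₅}  = {ω₄,ω₅} ∪ {ω₂,ω₃}
  — 23 sets.
Round 4: +9 →
  {ω₁,ω₂}  = {ω₂} ∪ {ω₁}
  {ω₁,ω₆}  = S∖{ω₂,ω₃,ω₄,ω₅}
  {ω₃,ω₆}  = {ω₆} ∪ {ω₃}
  {ω₁,ω₂,ω₆}  = {ω₂,ω₆} ∪ {ω₁}
  {ω₁,ω₃,ω₆}  = {ω₆} ∪ {ω₁,ω₃}
  {ω₂,ω₄,ω₅}  = {ω₂} ∪ {ω₄,ω₅}
  {ω₃,ω₄,ω₅}  = {ω₄,ω₅} ∪ {ω₃}
  {ω₁,ω₂,ω₄,ω₅}  = {ω₁,ω₄,ω₅} ∪ {ω₂}
  {ω₃,ω₄,ω₅,ω₆}  = {ω₃} ∪ {ω₄,ω₅,ω₆}
  — 32 sets.
Round 5 adds nothing — fixpoint reached.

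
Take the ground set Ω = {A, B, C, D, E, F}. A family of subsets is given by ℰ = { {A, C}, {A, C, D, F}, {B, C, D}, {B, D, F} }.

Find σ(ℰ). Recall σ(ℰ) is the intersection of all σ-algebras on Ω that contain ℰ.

Initial family (6 sets): { {}, {A, C}, {B, C, D}, {B, D, F}, {A, C, D, F}, Ω }.
Pass 1. New:
  {B, E}  = ᶜ of {A, C, D, F}
  {A, C, E}  = ᶜ of {B, D, F}
  {A, E, F}  = ᶜ of {B, C, D}
  {A, B, C, D}  = {B, C, D} ∪ {A, C}
  {B, C, D, F}  = {B, D, F} ∪ {B, C, D}
  {B, D, E, F}  = ᶜ of {A, C}
  {A, B, C, D, F}  = {B, D, F} ∪ {A, C}
  [13 total]
Pass 2: 11 new —
  {E}  = ᶜ of {A, B, C, D, F}
  {A, E}  = ᶜ of {B, C, D, F}
  {E, F}  = ᶜ of {A, B, C, D}
  {A, B, C, E}  = {B, E} ∪ {A, C, E}
  {A, B, E, F}  = {B, E} ∪ {A, E, F}
  {A, C, E, F}  = {A, C, E} ∪ {A, E, F}
  {B, C, D, E}  = {B, E} ∪ {B, C, D}
  {A, B, C, D, E}  = {B, E} ∪ {A, B, C, D}
  {A, B, D, E, F}  = {B, D, F} ∪ {A, E, F}
  {A, C, D, E, F}  = {A, C, E} ∪ {A, C, D, F}
  {B, C, D, E, F}  = {B, E} ∪ {B, C, D, F}
  [24 total]
Pass 3: +11 →
  {A}  = ᶜ of {B, C, D, E, F}
  {B}  = ᶜ of {A, C, D, E, F}
  {C}  = ᶜ of {A, B, D, E, F}
  {F}  = ᶜ of {A, B, C, D, E}
  {A, F}  = ᶜ of {B, C, D, E}
  {B, D}  = ᶜ of {A, C, E, F}
  {C, D}  = ᶜ of {A, B, E, F}
  {D, F}  = ᶜ of {A, B, C, E}
  {A, B, E}  = {B, E} ∪ {A, E}
  {B, E, F}  = {B, E} ∪ {E, F}
  {A, B, C, E, F}  = {B, E} ∪ {A, C, E, F}
  [35 total]
Pass 4: +24 →
  {D}  = ᶜ of {A, B, C, E, F}
  {A, B}  = {B} ∪ {A}
  {B, C}  = {B} ∪ {C}
  {B, F}  = {B} ∪ {F}
  {C, E}  = {E} ∪ {C}
  {C, F}  = {F} ∪ {C}
  {A, B, C}  = {B} ∪ {A, C}
  {A, B, D}  = {B, D} ∪ {A}
  {A, B, F}  = {A, F} ∪ {B}
  {A, C, D}  = ᶜ of {B, E, F}
  {A, C, F}  = {A, F} ∪ {C}
  {A, D, F}  = {A, F} ∪ {D, F}
  {B, C, E}  = {B, E} ∪ {C}
  {B, D, E}  = {B, E} ∪ {B, D}
  {C, D, E}  = {C, D} ∪ {E}
  {C, D, F}  = ᶜ of {A, B, E}
  {C, E, F}  = {E, F} ∪ {C}
  {D, E, F}  = {E, F} ∪ {D, F}
  {A, B, D, E}  = {A, B, E} ∪ {B, D}
  {A, B, D, F}  = {B, D, F} ∪ {A, F}
  {A, C, D, E}  = {C, D} ∪ {A, C, E}
  {A, D, E, F}  = {A, E, F} ∪ {D, F}
  {B, C, E, F}  = {B, E, F} ∪ {C}
  {C, D, E, F}  = {C, D} ∪ {E, F}
  [59 total]
Pass 5: 5 new —
  {A, D}  = ᶜ of {B, C, E, F}
  {D, E}  = {E} ∪ {D}
  {A, D, E}  = {A, E} ∪ {D}
  {B, C, F}  = {B} ∪ {C, F}
  {A, B, C, F}  = {A, C, F} ∪ {B}
  [64 total]
After Pass 6 the family is unchanged; done.

σ(ℰ) = { {}, {A}, {B}, {C}, {D}, {E}, {F}, {A, B}, {A, C}, {A, D}, {A, E}, {A, F}, {B, C}, {B, D}, {B, E}, {B, F}, {C, D}, {C, E}, {C, F}, {D, E}, {D, F}, {E, F}, {A, B, C}, {A, B, D}, {A, B, E}, {A, B, F}, {A, C, D}, {A, C, E}, {A, C, F}, {A, D, E}, {A, D, F}, {A, E, F}, {B, C, D}, {B, C, E}, {B, C, F}, {B, D, E}, {B, D, F}, {B, E, F}, {C, D, E}, {C, D, F}, {C, E, F}, {D, E, F}, {A, B, C, D}, {A, B, C, E}, {A, B, C, F}, {A, B, D, E}, {A, B, D, F}, {A, B, E, F}, {A, C, D, E}, {A, C, D, F}, {A, C, E, F}, {A, D, E, F}, {B, C, D, E}, {B, C, D, F}, {B, C, E, F}, {B, D, E, F}, {C, D, E, F}, {A, B, C, D, E}, {A, B, C, D, F}, {A, B, C, E, F}, {A, B, D, E, F}, {A, C, D, E, F}, {B, C, D, E, F}, Ω }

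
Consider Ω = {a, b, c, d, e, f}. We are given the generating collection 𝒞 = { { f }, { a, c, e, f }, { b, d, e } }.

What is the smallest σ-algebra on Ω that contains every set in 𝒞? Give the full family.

σ(𝒞) = { {}, { e }, { f }, { a, c }, { b, d }, { e, f }, { a, c, e }, { a, c, f }, { b, d, e }, { b, d, f }, { a, b, c, d }, { a, c, e, f }, { b, d, e, f }, { a, b, c, d, e }, { a, b, c, d, f }, Ω }

Trace:
Seed the family with 𝒞 together with ∅ and Ω: { {}, { f }, { b, d, e }, { a, c, e, f }, Ω }.
Pass 1 adds 4:
  { b, d }  = complement { a, c, e, f }
  { a, c, f }  = complement { b, d, e }
  { b, d, e, f }  = { b, d, e } ∪ { f }
  { a, b, c, d, e }  = complement { f }
  [9 total]
Pass 2: 3 new —
  { a, c }  = complement { b, d, e, f }
  { b, d, f }  = { f } ∪ { b, d }
  { a, b, c, d, f }  = { a, c, f } ∪ { b, d }
  [12 total]
Pass 3: +3 →
  { e }  = complement { a, b, c, d, f }
  { a, c, e }  = complement { b, d, f }
  { a, b, c, d }  = { a, c } ∪ { b, d }
  [15 total]
Pass 4 (1 new):
  { e, f }  = complement { a, b, c, d }
  [16 total]
Pass 5: stable.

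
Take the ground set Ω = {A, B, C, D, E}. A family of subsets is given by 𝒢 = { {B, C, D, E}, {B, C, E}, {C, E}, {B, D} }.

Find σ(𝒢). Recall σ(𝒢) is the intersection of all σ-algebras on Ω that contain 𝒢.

Answer: σ(𝒢) = { ∅, {A}, {B}, {D}, {A, B}, {A, D}, {B, D}, {C, E}, {A, B, D}, {A, C, E}, {B, C, E}, {C, D, E}, {A, B, C, E}, {A, C, D, E}, {B, C, D, E}, Ω }

Working:
Seed the family with 𝒢 together with ∅ and Ω: { ∅, {B, D}, {C, E}, {B, C, E}, {B, C, D, E}, Ω }.
Round 1. New:
  {A}  = complement {B, C, D, E}
  {A, D}  = complement {B, C, E}
  {A, B, D}  = complement {C, E}
  {A, C, E}  = complement {B, D}
  (now 10)
Round 2: 2 new —
  {A, B, C, E}  = {A, C, E} ∪ {B, C, E}
  {A, C, D, E}  = {A, C, E} ∪ {A, D}
  (now 12)
Round 3: 2 new —
  {B}  = complement {A, C, D, E}
  {D}  = complement {A, B, C, E}
  (now 14)
Round 4 (2 new):
  {A, B}  = {B} ∪ {A}
  {C, D, E}  = {D} ∪ {C, E}
  (now 16)
Round 5: no new sets; the family is a σ-algebra.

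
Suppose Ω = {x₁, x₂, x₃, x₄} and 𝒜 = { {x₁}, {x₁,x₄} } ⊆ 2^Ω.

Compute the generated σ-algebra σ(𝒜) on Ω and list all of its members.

σ(𝒜) (8 sets): { {}, {x₁}, {x₄}, {x₁,x₄}, {x₂,x₃}, {x₁,x₂,x₃}, {x₂,x₃,x₄}, Ω }

Trace:
Seed the family with 𝒜 together with ∅ and Ω: { {}, {x₁}, {x₁,x₄}, Ω }.
Round 1 adds 2:
  {x₂,x₃}  = complement {x₁,x₄}
  {x₂,x₃,x₄}  = complement {x₁}
  — 6 sets.
Round 2: 1 new —
  {x₁,x₂,x₃}  = {x₂,x₃} ∪ {x₁}
  — 7 sets.
Round 3 (1 new):
  {x₄}  = complement {x₁,x₂,x₃}
  — 8 sets.
Round 4: closed — nothing new.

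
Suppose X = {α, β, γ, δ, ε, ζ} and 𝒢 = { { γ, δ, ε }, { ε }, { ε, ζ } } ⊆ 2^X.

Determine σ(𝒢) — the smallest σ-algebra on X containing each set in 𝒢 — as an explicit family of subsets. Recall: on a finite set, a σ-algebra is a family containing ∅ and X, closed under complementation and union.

Seed the family with 𝒢 together with ∅ and X: { ∅, { ε }, { ε, ζ }, { γ, δ, ε }, X }.
Round 1: +4 →
  { α, β, ζ }  = X∖{ γ, δ, ε }
  { α, β, γ, δ }  = X∖{ ε, ζ }
  { γ, δ, ε, ζ }  = { γ, δ, ε } ∪ { ε, ζ }
  { α, β, γ, δ, ζ }  = X∖{ ε }
  [9 total]
Round 2. New:
  { α, β }  = X∖{ γ, δ, ε, ζ }
  { α, β, ε, ζ }  = { ε, ζ } ∪ { α, β, ζ }
  { α, β, γ, δ, ε }  = { γ, δ, ε } ∪ { α, β, γ, δ }
  [12 total]
Round 3 (3 new):
  { ζ }  = X∖{ α, β, γ, δ, ε }
  { γ, δ }  = X∖{ α, β, ε, ζ }
  { α, β, ε }  = { α, β } ∪ { ε }
  [15 total]
Round 4: +1 →
  { γ, δ, ζ }  = X∖{ α, β, ε }
  [16 total]
Round 5: closed — nothing new.

σ(𝒢) = { ∅, { ε }, { ζ }, { α, β }, { γ, δ }, { ε, ζ }, { α, β, ε }, { α, β, ζ }, { γ, δ, ε }, { γ, δ, ζ }, { α, β, γ, δ }, { α, β, ε, ζ }, { γ, δ, ε, ζ }, { α, β, γ, δ, ε }, { α, β, γ, δ, ζ }, X }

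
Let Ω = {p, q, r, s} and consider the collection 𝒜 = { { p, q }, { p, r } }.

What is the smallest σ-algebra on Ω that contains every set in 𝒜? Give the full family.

Begin from { {}, { p, q }, { p, r }, Ω } (that is, 𝒜 plus ∅ and Ω).
Iteration 1: 3 new —
  { q, s }  = { p, r }ᶜ
  { r, s }  = { p, q }ᶜ
  { p, q, r }  = { p, q } ∪ { p, r }
Iteration 2 adds 4:
  { s }  = { p, q, r }ᶜ
  { p, q, s }  = { p, q } ∪ { q, s }
  { p, r, s }  = { r, s } ∪ { p, r }
  { q, r, s }  = { r, s } ∪ { q, s }
Iteration 3: +3 →
  { p }  = { q, r, s }ᶜ
  { q }  = { p, r, s }ᶜ
  { r }  = { p, q, s }ᶜ
Iteration 4: 2 new —
  { p, s }  = { s } ∪ { p }
  { q, r }  = { r } ∪ { q }
Iteration 5: stable.

Hence σ(𝒜) has 16 members: { {}, { p }, { q }, { r }, { s }, { p, q }, { p, r }, { p, s }, { q, r }, { q, s }, { r, s }, { p, q, r }, { p, q, s }, { p, r, s }, { q, r, s }, Ω }.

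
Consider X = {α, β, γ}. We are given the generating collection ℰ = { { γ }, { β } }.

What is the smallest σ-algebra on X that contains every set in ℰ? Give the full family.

σ(ℰ) = { ∅, { α }, { β }, { γ }, { α, β }, { α, γ }, { β, γ }, X }

Trace:
Initial family (4 sets): { ∅, { β }, { γ }, X }.
Iteration 1: +3 →
  { α, β }  = ᶜ of { γ }
  { α, γ }  = ᶜ of { β }
  { β, γ }  = { γ } ∪ { β }
Iteration 2 (1 new):
  { α }  = ᶜ of { β, γ }
Iteration 3: stable.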